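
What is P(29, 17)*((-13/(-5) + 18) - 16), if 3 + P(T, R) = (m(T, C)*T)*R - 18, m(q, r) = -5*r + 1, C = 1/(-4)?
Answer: 100119/20 ≈ 5006.0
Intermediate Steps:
C = -¼ ≈ -0.25000
m(q, r) = 1 - 5*r
P(T, R) = -21 + 9*R*T/4 (P(T, R) = -3 + (((1 - 5*(-¼))*T)*R - 18) = -3 + (((1 + 5/4)*T)*R - 18) = -3 + ((9*T/4)*R - 18) = -3 + (9*R*T/4 - 18) = -3 + (-18 + 9*R*T/4) = -21 + 9*R*T/4)
P(29, 17)*((-13/(-5) + 18) - 16) = (-21 + (9/4)*17*29)*((-13/(-5) + 18) - 16) = (-21 + 4437/4)*((-13*(-⅕) + 18) - 16) = 4353*((13/5 + 18) - 16)/4 = 4353*(103/5 - 16)/4 = (4353/4)*(23/5) = 100119/20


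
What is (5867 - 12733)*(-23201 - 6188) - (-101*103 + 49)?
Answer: 201795228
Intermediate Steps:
(5867 - 12733)*(-23201 - 6188) - (-101*103 + 49) = -6866*(-29389) - (-10403 + 49) = 201784874 - 1*(-10354) = 201784874 + 10354 = 201795228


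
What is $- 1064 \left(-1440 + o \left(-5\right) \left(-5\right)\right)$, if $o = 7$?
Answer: $1345960$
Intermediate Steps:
$- 1064 \left(-1440 + o \left(-5\right) \left(-5\right)\right) = - 1064 \left(-1440 + 7 \left(-5\right) \left(-5\right)\right) = - 1064 \left(-1440 - -175\right) = - 1064 \left(-1440 + 175\right) = \left(-1064\right) \left(-1265\right) = 1345960$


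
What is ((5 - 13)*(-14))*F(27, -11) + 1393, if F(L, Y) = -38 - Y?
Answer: -1631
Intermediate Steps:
((5 - 13)*(-14))*F(27, -11) + 1393 = ((5 - 13)*(-14))*(-38 - 1*(-11)) + 1393 = (-8*(-14))*(-38 + 11) + 1393 = 112*(-27) + 1393 = -3024 + 1393 = -1631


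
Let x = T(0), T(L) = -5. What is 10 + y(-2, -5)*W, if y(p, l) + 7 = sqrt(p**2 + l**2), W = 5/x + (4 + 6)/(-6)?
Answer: 86/3 - 8*sqrt(29)/3 ≈ 14.306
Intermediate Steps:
x = -5
W = -8/3 (W = 5/(-5) + (4 + 6)/(-6) = 5*(-1/5) + 10*(-1/6) = -1 - 5/3 = -8/3 ≈ -2.6667)
y(p, l) = -7 + sqrt(l**2 + p**2) (y(p, l) = -7 + sqrt(p**2 + l**2) = -7 + sqrt(l**2 + p**2))
10 + y(-2, -5)*W = 10 + (-7 + sqrt((-5)**2 + (-2)**2))*(-8/3) = 10 + (-7 + sqrt(25 + 4))*(-8/3) = 10 + (-7 + sqrt(29))*(-8/3) = 10 + (56/3 - 8*sqrt(29)/3) = 86/3 - 8*sqrt(29)/3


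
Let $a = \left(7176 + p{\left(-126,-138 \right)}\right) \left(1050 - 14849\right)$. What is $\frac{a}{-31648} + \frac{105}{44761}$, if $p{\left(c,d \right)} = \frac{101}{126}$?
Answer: $\frac{558533472958843}{178491112128} \approx 3129.2$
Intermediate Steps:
$p{\left(c,d \right)} = \frac{101}{126}$ ($p{\left(c,d \right)} = 101 \cdot \frac{1}{126} = \frac{101}{126}$)
$a = - \frac{12478118323}{126}$ ($a = \left(7176 + \frac{101}{126}\right) \left(1050 - 14849\right) = \frac{904277}{126} \left(-13799\right) = - \frac{12478118323}{126} \approx -9.9033 \cdot 10^{7}$)
$\frac{a}{-31648} + \frac{105}{44761} = - \frac{12478118323}{126 \left(-31648\right)} + \frac{105}{44761} = \left(- \frac{12478118323}{126}\right) \left(- \frac{1}{31648}\right) + 105 \cdot \frac{1}{44761} = \frac{12478118323}{3987648} + \frac{105}{44761} = \frac{558533472958843}{178491112128}$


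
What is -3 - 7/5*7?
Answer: -64/5 ≈ -12.800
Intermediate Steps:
-3 - 7/5*7 = -3 - 49/5 = -64/5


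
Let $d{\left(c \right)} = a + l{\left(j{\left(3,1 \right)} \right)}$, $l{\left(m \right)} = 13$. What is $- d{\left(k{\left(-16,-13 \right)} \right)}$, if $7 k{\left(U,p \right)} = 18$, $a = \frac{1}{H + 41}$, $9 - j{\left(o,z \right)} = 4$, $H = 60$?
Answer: $- \frac{1314}{101} \approx -13.01$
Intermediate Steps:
$j{\left(o,z \right)} = 5$ ($j{\left(o,z \right)} = 9 - 4 = 5$)
$a = \frac{1}{101}$ ($a = \frac{1}{60 + 41} = \frac{1}{101} \approx 0.009901$)
$k{\left(U,p \right)} = \frac{18}{7}$ ($k{\left(U,p \right)} = \frac{1}{7} \cdot 18 = \frac{18}{7}$)
$d{\left(c \right)} = \frac{1314}{101}$ ($d{\left(c \right)} = \frac{1}{101} + 13 = \frac{1314}{101}$)
$- d{\left(k{\left(-16,-13 \right)} \right)} = \left(-1\right) \frac{1314}{101} = - \frac{1314}{101}$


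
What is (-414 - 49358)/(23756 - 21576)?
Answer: -12443/545 ≈ -22.831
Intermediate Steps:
(-414 - 49358)/(23756 - 21576) = -49772/2180 = -49772*1/2180 = -12443/545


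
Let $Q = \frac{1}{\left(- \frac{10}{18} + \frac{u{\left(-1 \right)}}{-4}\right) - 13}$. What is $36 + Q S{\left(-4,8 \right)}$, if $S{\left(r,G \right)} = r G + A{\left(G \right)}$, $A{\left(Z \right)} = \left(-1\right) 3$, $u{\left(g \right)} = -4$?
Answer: $\frac{4383}{113} \approx 38.788$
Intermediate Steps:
$A{\left(Z \right)} = -3$
$S{\left(r,G \right)} = -3 + G r$ ($S{\left(r,G \right)} = r G - 3 = G r - 3 = -3 + G r$)
$Q = - \frac{9}{113}$ ($Q = \frac{1}{\left(- \frac{10}{18} - \frac{4}{-4}\right) - 13} = \frac{1}{\left(\left(-10\right) \frac{1}{18} - -1\right) - 13} = \frac{1}{\left(- \frac{5}{9} + 1\right) - 13} = \frac{1}{\frac{4}{9} - 13} = \frac{1}{- \frac{113}{9}} = - \frac{9}{113} \approx -0.079646$)
$36 + Q S{\left(-4,8 \right)} = 36 - \frac{9 \left(-3 + 8 \left(-4\right)\right)}{113} = 36 - \frac{9 \left(-3 - 32\right)}{113} = 36 - - \frac{315}{113} = 36 + \frac{315}{113} = \frac{4383}{113}$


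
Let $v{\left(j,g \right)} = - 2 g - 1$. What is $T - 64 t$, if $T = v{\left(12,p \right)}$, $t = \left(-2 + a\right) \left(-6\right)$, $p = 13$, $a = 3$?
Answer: $357$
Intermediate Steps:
$t = -6$ ($t = \left(-2 + 3\right) \left(-6\right) = 1 \left(-6\right) = -6$)
$v{\left(j,g \right)} = -1 - 2 g$
$T = -27$ ($T = -1 - 26 = -27$)
$T - 64 t = -27 - -384 = -27 + 384 = 357$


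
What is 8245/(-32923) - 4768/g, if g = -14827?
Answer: 34728249/488149321 ≈ 0.071143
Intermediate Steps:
8245/(-32923) - 4768/g = 8245/(-32923) - 4768/(-14827) = 8245*(-1/32923) - 4768*(-1/14827) = -8245/32923 + 4768/14827 = 34728249/488149321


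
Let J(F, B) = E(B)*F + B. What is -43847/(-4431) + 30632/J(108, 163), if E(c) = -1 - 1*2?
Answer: -18381575/101913 ≈ -180.37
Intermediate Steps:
E(c) = -3 (E(c) = -1 - 2 = -3)
J(F, B) = B - 3*F (J(F, B) = -3*F + B = B - 3*F)
-43847/(-4431) + 30632/J(108, 163) = -43847/(-4431) + 30632/(163 - 3*108) = -43847*(-1/4431) + 30632/(163 - 324) = 43847/4431 + 30632/(-161) = 43847/4431 + 30632*(-1/161) = 43847/4431 - 4376/23 = -18381575/101913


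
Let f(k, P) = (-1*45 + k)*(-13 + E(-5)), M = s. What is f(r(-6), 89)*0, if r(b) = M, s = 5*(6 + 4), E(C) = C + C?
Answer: 0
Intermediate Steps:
E(C) = 2*C
s = 50 (s = 5*10 = 50)
M = 50
r(b) = 50
f(k, P) = 1035 - 23*k (f(k, P) = (-1*45 + k)*(-13 + 2*(-5)) = (-45 + k)*(-13 - 10) = (-45 + k)*(-23) = 1035 - 23*k)
f(r(-6), 89)*0 = (1035 - 23*50)*0 = (1035 - 1150)*0 = -115*0 = 0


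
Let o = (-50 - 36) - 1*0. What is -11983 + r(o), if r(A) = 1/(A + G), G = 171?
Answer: -1018554/85 ≈ -11983.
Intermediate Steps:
o = -86 (o = -86 + 0 = -86)
r(A) = 1/(171 + A) (r(A) = 1/(A + 171) = 1/(171 + A))
-11983 + r(o) = -11983 + 1/(171 - 86) = -11983 + 1/85 = -1018554/85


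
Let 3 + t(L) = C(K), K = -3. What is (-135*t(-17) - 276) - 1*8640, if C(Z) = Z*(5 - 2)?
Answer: -7296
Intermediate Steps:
C(Z) = 3*Z (C(Z) = Z*3 = 3*Z)
t(L) = -12 (t(L) = -3 + 3*(-3) = -3 - 9 = -12)
(-135*t(-17) - 276) - 1*8640 = (-135*(-12) - 276) - 1*8640 = (1620 - 276) - 8640 = 1344 - 8640 = -7296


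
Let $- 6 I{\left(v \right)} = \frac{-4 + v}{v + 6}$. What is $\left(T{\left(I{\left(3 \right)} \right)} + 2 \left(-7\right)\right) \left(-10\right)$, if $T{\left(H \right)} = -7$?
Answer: $210$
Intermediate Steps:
$I{\left(v \right)} = - \frac{-4 + v}{6 \left(6 + v\right)}$ ($I{\left(v \right)} = - \frac{\left(-4 + v\right) \frac{1}{v + 6}}{6} = - \frac{\left(-4 + v\right) \frac{1}{6 + v}}{6} = - \frac{\frac{1}{6 + v} \left(-4 + v\right)}{6} = - \frac{-4 + v}{6 \left(6 + v\right)}$)
$\left(T{\left(I{\left(3 \right)} \right)} + 2 \left(-7\right)\right) \left(-10\right) = \left(-7 + 2 \left(-7\right)\right) \left(-10\right) = \left(-7 - 14\right) \left(-10\right) = \left(-21\right) \left(-10\right) = 210$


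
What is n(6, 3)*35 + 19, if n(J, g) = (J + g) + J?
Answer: 544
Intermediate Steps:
n(J, g) = g + 2*J
n(6, 3)*35 + 19 = (3 + 2*6)*35 + 19 = (3 + 12)*35 + 19 = 15*35 + 19 = 525 + 19 = 544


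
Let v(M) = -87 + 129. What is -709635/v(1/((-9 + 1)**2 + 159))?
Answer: -236545/14 ≈ -16896.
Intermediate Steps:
v(M) = 42
-709635/v(1/((-9 + 1)**2 + 159)) = -709635/42 = -709635*1/42 = -236545/14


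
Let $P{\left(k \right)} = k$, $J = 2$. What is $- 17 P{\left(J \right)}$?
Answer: $-34$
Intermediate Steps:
$- 17 P{\left(J \right)} = \left(-17\right) 2 = -34$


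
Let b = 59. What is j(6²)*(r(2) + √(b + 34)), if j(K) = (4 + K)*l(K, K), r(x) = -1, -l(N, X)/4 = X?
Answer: 5760 - 5760*√93 ≈ -49787.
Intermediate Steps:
l(N, X) = -4*X
j(K) = -4*K*(4 + K) (j(K) = (4 + K)*(-4*K) = -4*K*(4 + K))
j(6²)*(r(2) + √(b + 34)) = (-4*6²*(4 + 6²))*(-1 + √(59 + 34)) = (-4*36*(4 + 36))*(-1 + √93) = (-4*36*40)*(-1 + √93) = -5760*(-1 + √93) = 5760 - 5760*√93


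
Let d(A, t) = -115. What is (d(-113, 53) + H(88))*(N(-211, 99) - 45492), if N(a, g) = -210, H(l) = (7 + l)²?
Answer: -407204820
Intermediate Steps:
(d(-113, 53) + H(88))*(N(-211, 99) - 45492) = (-115 + (7 + 88)²)*(-210 - 45492) = (-115 + 95²)*(-45702) = (-115 + 9025)*(-45702) = 8910*(-45702) = -407204820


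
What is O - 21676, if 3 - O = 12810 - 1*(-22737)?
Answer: -57220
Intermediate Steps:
O = -35544 (O = 3 - (12810 - 1*(-22737)) = 3 - (12810 + 22737) = 3 - 1*35547 = 3 - 35547 = -35544)
O - 21676 = -35544 - 21676 = -57220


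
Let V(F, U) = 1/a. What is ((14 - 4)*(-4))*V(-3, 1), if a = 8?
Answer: -5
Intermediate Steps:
V(F, U) = 1/8
((14 - 4)*(-4))*V(-3, 1) = ((14 - 4)*(-4))*(1/8) = (10*(-4))*(1/8) = -40*1/8 = -5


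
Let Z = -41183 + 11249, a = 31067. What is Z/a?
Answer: -29934/31067 ≈ -0.96353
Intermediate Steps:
Z = -29934
Z/a = -29934/31067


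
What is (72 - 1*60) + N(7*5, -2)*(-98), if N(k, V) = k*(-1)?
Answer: 3442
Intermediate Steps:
N(k, V) = -k
(72 - 1*60) + N(7*5, -2)*(-98) = (72 - 1*60) - 7*5*(-98) = (72 - 60) - 1*35*(-98) = 12 - 35*(-98) = 12 + 3430 = 3442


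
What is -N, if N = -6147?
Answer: 6147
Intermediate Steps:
-N = -1*(-6147) = 6147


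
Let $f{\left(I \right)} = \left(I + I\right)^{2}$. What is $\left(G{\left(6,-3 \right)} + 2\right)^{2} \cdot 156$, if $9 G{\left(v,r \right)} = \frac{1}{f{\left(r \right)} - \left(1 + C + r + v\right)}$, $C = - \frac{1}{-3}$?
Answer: $\frac{16954132}{27075} \approx 626.19$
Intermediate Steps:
$f{\left(I \right)} = 4 I^{2}$ ($f{\left(I \right)} = \left(2 I\right)^{2} = 4 I^{2}$)
$C = \frac{1}{3}$ ($C = \left(-1\right) \left(- \frac{1}{3}\right) = \frac{1}{3} \approx 0.33333$)
$G{\left(v,r \right)} = \frac{1}{9 \left(- \frac{4}{3} - r - v + 4 r^{2}\right)}$ ($G{\left(v,r \right)} = \frac{1}{9 \left(4 r^{2} - \left(\frac{4}{3} + r + v\right)\right)} = \frac{1}{9 \left(- \frac{4}{3} - r - v + 4 r^{2}\right)}$)
$\left(G{\left(6,-3 \right)} + 2\right)^{2} \cdot 156 = \left(\frac{1}{3 \left(-4 - -9 - 18 + 12 \left(-3\right)^{2}\right)} + 2\right)^{2} \cdot 156 = \left(\frac{1}{3 \left(-4 + 9 - 18 + 12 \cdot 9\right)} + 2\right)^{2} \cdot 156 = \left(\frac{1}{3 \left(-4 + 9 - 18 + 108\right)} + 2\right)^{2} \cdot 156 = \left(\frac{1}{3 \cdot 95} + 2\right)^{2} \cdot 156 = \left(\frac{1}{3} \cdot \frac{1}{95} + 2\right)^{2} \cdot 156 = \left(\frac{1}{285} + 2\right)^{2} \cdot 156 = \left(\frac{571}{285}\right)^{2} \cdot 156 = \frac{326041}{81225} \cdot 156 = \frac{16954132}{27075}$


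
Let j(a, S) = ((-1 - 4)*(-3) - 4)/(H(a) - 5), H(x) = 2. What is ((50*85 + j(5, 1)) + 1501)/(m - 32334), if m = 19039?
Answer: -17242/39885 ≈ -0.43229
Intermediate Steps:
j(a, S) = -11/3 (j(a, S) = ((-1 - 4)*(-3) - 4)/(2 - 5) = (-5*(-3) - 4)/(-3) = (15 - 4)*(-1/3) = 11*(-1/3) = -11/3)
((50*85 + j(5, 1)) + 1501)/(m - 32334) = ((50*85 - 11/3) + 1501)/(19039 - 32334) = ((4250 - 11/3) + 1501)/(-13295) = (12739/3 + 1501)*(-1/13295) = (17242/3)*(-1/13295) = -17242/39885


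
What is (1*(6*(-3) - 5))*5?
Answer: -115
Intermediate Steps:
(1*(6*(-3) - 5))*5 = (1*(-18 - 5))*5 = (1*(-23))*5 = -23*5 = -115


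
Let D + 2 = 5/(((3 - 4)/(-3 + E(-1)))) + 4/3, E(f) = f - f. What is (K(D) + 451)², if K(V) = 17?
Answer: 219024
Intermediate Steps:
E(f) = 0
D = 43/3 (D = -2 + (5/(((3 - 4)/(-3 + 0))) + 4/3) = -2 + (5/((-1/(-3))) + 4*(⅓)) = -2 + (5/((-1*(-⅓))) + 4/3) = -2 + (5/(⅓) + 4/3) = -2 + (5*3 + 4/3) = -2 + (15 + 4/3) = -2 + 49/3 = 43/3 ≈ 14.333)
(K(D) + 451)² = (17 + 451)² = 468² = 219024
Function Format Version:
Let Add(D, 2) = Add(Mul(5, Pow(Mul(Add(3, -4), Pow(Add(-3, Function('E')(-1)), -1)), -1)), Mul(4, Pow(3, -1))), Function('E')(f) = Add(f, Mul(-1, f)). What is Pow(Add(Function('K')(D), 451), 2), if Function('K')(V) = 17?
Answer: 219024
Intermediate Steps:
Function('E')(f) = 0
D = Rational(43, 3) (D = Add(-2, Add(Mul(5, Pow(Mul(Add(3, -4), Pow(Add(-3, 0), -1)), -1)), Mul(4, Pow(3, -1)))) = Add(-2, Add(Mul(5, Pow(Mul(-1, Pow(-3, -1)), -1)), Mul(4, Rational(1, 3)))) = Add(-2, Add(Mul(5, Pow(Mul(-1, Rational(-1, 3)), -1)), Rational(4, 3))) = Add(-2, Add(Mul(5, Pow(Rational(1, 3), -1)), Rational(4, 3))) = Add(-2, Add(Mul(5, 3), Rational(4, 3))) = Add(-2, Add(15, Rational(4, 3))) = Add(-2, Rational(49, 3)) = Rational(43, 3) ≈ 14.333)
Pow(Add(Function('K')(D), 451), 2) = Pow(Add(17, 451), 2) = Pow(468, 2) = 219024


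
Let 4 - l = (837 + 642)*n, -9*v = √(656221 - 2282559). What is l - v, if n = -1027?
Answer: 1518937 + I*√1626338/9 ≈ 1.5189e+6 + 141.7*I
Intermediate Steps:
v = -I*√1626338/9 (v = -√(656221 - 2282559)/9 = -I*√1626338/9 ≈ -141.7*I)
l = 1518937 (l = 4 - (837 + 642)*(-1027) = 4 - 1479*(-1027) = 4 - 1*(-1518933) = 4 + 1518933 = 1518937)
l - v = 1518937 - (-1)*I*√1626338/9 = 1518937 + I*√1626338/9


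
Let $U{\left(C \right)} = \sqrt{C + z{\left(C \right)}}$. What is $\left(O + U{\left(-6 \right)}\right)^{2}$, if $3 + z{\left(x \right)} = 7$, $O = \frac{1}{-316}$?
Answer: $\frac{\left(1 - 316 i \sqrt{2}\right)^{2}}{99856} \approx -2.0 - 0.0089507 i$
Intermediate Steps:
$O = - \frac{1}{316} \approx -0.0031646$
$z{\left(x \right)} = 4$ ($z{\left(x \right)} = -3 + 7 = 4$)
$U{\left(C \right)} = \sqrt{4 + C}$ ($U{\left(C \right)} = \sqrt{C + 4} = \sqrt{4 + C}$)
$\left(O + U{\left(-6 \right)}\right)^{2} = \left(- \frac{1}{316} + \sqrt{4 - 6}\right)^{2} = \left(- \frac{1}{316} + \sqrt{-2}\right)^{2} = \left(- \frac{1}{316} + i \sqrt{2}\right)^{2}$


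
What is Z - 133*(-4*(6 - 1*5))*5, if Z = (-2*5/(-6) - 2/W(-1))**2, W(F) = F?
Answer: 24061/9 ≈ 2673.4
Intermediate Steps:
Z = 121/9 (Z = (-2*5/(-6) - 2/(-1))**2 = (-10*(-1/6) - 2*(-1))**2 = (5/3 + 2)**2 = (11/3)**2 = 121/9 ≈ 13.444)
Z - 133*(-4*(6 - 1*5))*5 = 121/9 - 133*(-4*(6 - 1*5))*5 = 121/9 - 133*(-4*(6 - 5))*5 = 121/9 - 133*(-4*1)*5 = 121/9 - (-532)*5 = 121/9 - 133*(-20) = 121/9 + 2660 = 24061/9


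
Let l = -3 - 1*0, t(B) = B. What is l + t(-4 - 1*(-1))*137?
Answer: -414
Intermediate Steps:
l = -3 (l = -3 + 0 = -3)
l + t(-4 - 1*(-1))*137 = -3 + (-4 - 1*(-1))*137 = -3 + (-4 + 1)*137 = -3 - 3*137 = -3 - 411 = -414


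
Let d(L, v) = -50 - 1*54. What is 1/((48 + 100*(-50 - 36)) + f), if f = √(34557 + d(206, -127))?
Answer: -8552/73102251 - √34453/73102251 ≈ -0.00011953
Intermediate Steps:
d(L, v) = -104 (d(L, v) = -50 - 54 = -104)
f = √34453 (f = √(34557 - 104) = √34453 ≈ 185.62)
1/((48 + 100*(-50 - 36)) + f) = 1/((48 + 100*(-50 - 36)) + √34453) = 1/((48 + 100*(-86)) + √34453) = 1/((48 - 8600) + √34453) = 1/(-8552 + √34453)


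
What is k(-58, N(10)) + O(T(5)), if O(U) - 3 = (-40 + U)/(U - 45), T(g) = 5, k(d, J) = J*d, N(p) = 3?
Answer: -1361/8 ≈ -170.13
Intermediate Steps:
O(U) = 3 + (-40 + U)/(-45 + U) (O(U) = 3 + (-40 + U)/(U - 45) = 3 + (-40 + U)/(-45 + U))
k(-58, N(10)) + O(T(5)) = 3*(-58) + (-175 + 4*5)/(-45 + 5) = -174 + (-175 + 20)/(-40) = -174 - 1/40*(-155) = -174 + 31/8 = -1361/8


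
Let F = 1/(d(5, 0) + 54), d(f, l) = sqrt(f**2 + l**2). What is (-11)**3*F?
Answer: -1331/59 ≈ -22.559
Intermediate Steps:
F = 1/59 (F = 1/(sqrt(5**2 + 0**2) + 54) = 1/(sqrt(25 + 0) + 54) = 1/(sqrt(25) + 54) = 1/(5 + 54) = 1/59 ≈ 0.016949)
(-11)**3*F = (-11)**3*(1/59) = -1331*1/59 = -1331/59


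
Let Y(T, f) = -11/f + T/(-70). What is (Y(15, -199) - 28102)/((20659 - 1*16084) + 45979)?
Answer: -78292615/140843444 ≈ -0.55588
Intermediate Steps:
Y(T, f) = -11/f - T/70 (Y(T, f) = -11/f + T*(-1/70) = -11/f - T/70)
(Y(15, -199) - 28102)/((20659 - 1*16084) + 45979) = ((-11/(-199) - 1/70*15) - 28102)/((20659 - 1*16084) + 45979) = ((-11*(-1/199) - 3/14) - 28102)/((20659 - 16084) + 45979) = ((11/199 - 3/14) - 28102)/(4575 + 45979) = (-443/2786 - 28102)/50554 = -78292615/2786*1/50554 = -78292615/140843444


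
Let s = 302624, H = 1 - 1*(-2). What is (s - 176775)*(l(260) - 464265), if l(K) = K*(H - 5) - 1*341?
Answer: -58535641974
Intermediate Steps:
H = 3 (H = 1 + 2 = 3)
l(K) = -341 - 2*K (l(K) = K*(3 - 5) - 1*341 = K*(-2) - 341 = -2*K - 341 = -341 - 2*K)
(s - 176775)*(l(260) - 464265) = (302624 - 176775)*((-341 - 2*260) - 464265) = 125849*((-341 - 520) - 464265) = 125849*(-861 - 464265) = 125849*(-465126) = -58535641974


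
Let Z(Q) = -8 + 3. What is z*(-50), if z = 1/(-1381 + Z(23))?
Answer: 25/693 ≈ 0.036075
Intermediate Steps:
Z(Q) = -5
z = -1/1386 (z = 1/(-1381 - 5) = 1/(-1386) = -1/1386 ≈ -0.00072150)
z*(-50) = -1/1386*(-50) = 25/693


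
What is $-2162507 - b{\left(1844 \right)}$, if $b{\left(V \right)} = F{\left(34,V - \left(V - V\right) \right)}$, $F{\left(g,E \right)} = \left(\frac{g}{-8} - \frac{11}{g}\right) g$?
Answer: $- \frac{4324703}{2} \approx -2.1624 \cdot 10^{6}$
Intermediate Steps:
$F{\left(g,E \right)} = g \left(- \frac{11}{g} - \frac{g}{8}\right)$ ($F{\left(g,E \right)} = \left(g \left(- \frac{1}{8}\right) - \frac{11}{g}\right) g = \left(- \frac{g}{8} - \frac{11}{g}\right) g = \left(- \frac{11}{g} - \frac{g}{8}\right) g = g \left(- \frac{11}{g} - \frac{g}{8}\right)$)
$b{\left(V \right)} = - \frac{311}{2}$ ($b{\left(V \right)} = -11 - \frac{34^{2}}{8} = -11 - \frac{289}{2} = - \frac{311}{2}$)
$-2162507 - b{\left(1844 \right)} = -2162507 - - \frac{311}{2} = -2162507 + \frac{311}{2} = - \frac{4324703}{2}$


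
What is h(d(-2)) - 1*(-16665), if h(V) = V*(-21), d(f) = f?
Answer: 16707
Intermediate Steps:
h(V) = -21*V
h(d(-2)) - 1*(-16665) = -21*(-2) - 1*(-16665) = 42 + 16665 = 16707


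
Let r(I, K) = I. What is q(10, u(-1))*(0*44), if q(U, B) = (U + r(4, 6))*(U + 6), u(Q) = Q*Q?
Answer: 0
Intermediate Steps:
u(Q) = Q²
q(U, B) = (4 + U)*(6 + U) (q(U, B) = (U + 4)*(U + 6) = (4 + U)*(6 + U))
q(10, u(-1))*(0*44) = (24 + 10² + 10*10)*(0*44) = (24 + 100 + 100)*0 = 224*0 = 0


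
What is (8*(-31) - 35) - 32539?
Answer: -32822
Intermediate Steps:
(8*(-31) - 35) - 32539 = (-248 - 35) - 32539 = -283 - 32539 = -32822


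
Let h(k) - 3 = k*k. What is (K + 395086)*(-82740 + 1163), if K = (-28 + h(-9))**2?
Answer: -32485756094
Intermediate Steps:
h(k) = 3 + k**2 (h(k) = 3 + k*k = 3 + k**2)
K = 3136 (K = (-28 + (3 + (-9)**2))**2 = (-28 + (3 + 81))**2 = (-28 + 84)**2 = 56**2 = 3136)
(K + 395086)*(-82740 + 1163) = (3136 + 395086)*(-82740 + 1163) = 398222*(-81577) = -32485756094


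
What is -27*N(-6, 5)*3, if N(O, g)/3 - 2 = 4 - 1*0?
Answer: -1458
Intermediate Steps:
N(O, g) = 18 (N(O, g) = 6 + 3*(4 - 1*0) = 6 + 3*(4 + 0) = 6 + 3*4 = 6 + 12 = 18)
-27*N(-6, 5)*3 = -27*18*3 = -486*3 = -1458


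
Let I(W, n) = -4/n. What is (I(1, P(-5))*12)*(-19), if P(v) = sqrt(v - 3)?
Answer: -228*I*sqrt(2) ≈ -322.44*I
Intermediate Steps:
P(v) = sqrt(-3 + v)
(I(1, P(-5))*12)*(-19) = (-4/sqrt(-3 - 5)*12)*(-19) = (-4*(-I*sqrt(2)/4)*12)*(-19) = (-(-1)*I*sqrt(2)*12)*(-19) = ((I*sqrt(2))*12)*(-19) = (12*I*sqrt(2))*(-19) = -228*I*sqrt(2)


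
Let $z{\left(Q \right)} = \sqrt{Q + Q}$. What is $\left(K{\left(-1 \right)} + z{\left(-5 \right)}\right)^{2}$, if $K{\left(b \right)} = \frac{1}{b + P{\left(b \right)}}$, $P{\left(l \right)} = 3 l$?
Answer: $\frac{\left(1 - 4 i \sqrt{10}\right)^{2}}{16} \approx -9.9375 - 1.5811 i$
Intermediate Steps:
$z{\left(Q \right)} = \sqrt{2} \sqrt{Q}$ ($z{\left(Q \right)} = \sqrt{2 Q} = \sqrt{2} \sqrt{Q}$)
$K{\left(b \right)} = \frac{1}{4 b}$ ($K{\left(b \right)} = \frac{1}{b + 3 b} = \frac{1}{4 b}$)
$\left(K{\left(-1 \right)} + z{\left(-5 \right)}\right)^{2} = \left(\frac{1}{4 \left(-1\right)} + \sqrt{2} \sqrt{-5}\right)^{2} = \left(\frac{1}{4} \left(-1\right) + \sqrt{2} i \sqrt{5}\right)^{2} = \left(- \frac{1}{4} + i \sqrt{10}\right)^{2}$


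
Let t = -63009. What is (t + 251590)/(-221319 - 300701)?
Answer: -188581/522020 ≈ -0.36125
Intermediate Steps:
(t + 251590)/(-221319 - 300701) = (-63009 + 251590)/(-221319 - 300701) = 188581/(-522020) = 188581*(-1/522020) = -188581/522020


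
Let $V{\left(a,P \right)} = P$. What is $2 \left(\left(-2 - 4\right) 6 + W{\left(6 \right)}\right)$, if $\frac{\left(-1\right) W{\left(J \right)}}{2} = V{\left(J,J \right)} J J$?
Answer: $-936$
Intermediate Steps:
$W{\left(J \right)} = - 2 J^{3}$ ($W{\left(J \right)} = - 2 J J J = - 2 J^{2} J = - 2 J^{3}$)
$2 \left(\left(-2 - 4\right) 6 + W{\left(6 \right)}\right) = 2 \left(\left(-2 - 4\right) 6 - 2 \cdot 6^{3}\right) = 2 \left(\left(-6\right) 6 - 432\right) = 2 \left(-36 - 432\right) = 2 \left(-468\right) = -936$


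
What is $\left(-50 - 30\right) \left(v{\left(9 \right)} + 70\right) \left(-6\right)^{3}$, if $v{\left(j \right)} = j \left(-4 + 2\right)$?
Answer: $898560$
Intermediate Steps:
$v{\left(j \right)} = - 2 j$ ($v{\left(j \right)} = j \left(-2\right) = - 2 j$)
$\left(-50 - 30\right) \left(v{\left(9 \right)} + 70\right) \left(-6\right)^{3} = \left(-50 - 30\right) \left(\left(-2\right) 9 + 70\right) \left(-6\right)^{3} = - 80 \left(-18 + 70\right) \left(-216\right) = \left(-80\right) 52 \left(-216\right) = \left(-4160\right) \left(-216\right) = 898560$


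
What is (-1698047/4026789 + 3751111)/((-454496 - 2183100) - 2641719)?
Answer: -1161917754964/1635283659195 ≈ -0.71053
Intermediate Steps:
(-1698047/4026789 + 3751111)/((-454496 - 2183100) - 2641719) = (-1698047*1/4026789 + 3751111)/(-2637596 - 2641719) = (-130619/309753 + 3751111)/(-5279315) = (1161917754964/309753)*(-1/5279315) = -1161917754964/1635283659195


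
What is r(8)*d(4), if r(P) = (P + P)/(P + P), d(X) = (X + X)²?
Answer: 64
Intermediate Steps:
d(X) = 4*X² (d(X) = (2*X)² = 4*X²)
r(P) = 1 (r(P) = (2*P)/((2*P)) = (2*P)*(1/(2*P)) = 1)
r(8)*d(4) = 1*(4*4²) = 1*(4*16) = 1*64 = 64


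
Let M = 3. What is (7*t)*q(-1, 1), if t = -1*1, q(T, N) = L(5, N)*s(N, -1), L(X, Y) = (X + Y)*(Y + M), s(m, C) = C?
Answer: 168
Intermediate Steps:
L(X, Y) = (3 + Y)*(X + Y) (L(X, Y) = (X + Y)*(Y + 3) = (X + Y)*(3 + Y) = (3 + Y)*(X + Y))
q(T, N) = -15 - N**2 - 8*N (q(T, N) = (N**2 + 3*5 + 3*N + 5*N)*(-1) = (N**2 + 15 + 3*N + 5*N)*(-1) = (15 + N**2 + 8*N)*(-1) = -15 - N**2 - 8*N)
t = -1
(7*t)*q(-1, 1) = (7*(-1))*(-15 - 1*1**2 - 8*1) = -7*(-15 - 1*1 - 8) = -7*(-15 - 1 - 8) = -7*(-24) = 168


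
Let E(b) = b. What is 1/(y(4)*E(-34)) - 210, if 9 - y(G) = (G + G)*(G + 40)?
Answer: -2449019/11662 ≈ -210.00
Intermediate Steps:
y(G) = 9 - 2*G*(40 + G) (y(G) = 9 - (G + G)*(G + 40) = 9 - 2*G*(40 + G))
1/(y(4)*E(-34)) - 210 = 1/(9 - 80*4 - 2*4**2*(-34)) - 210 = -1/34/(9 - 320 - 2*16) - 210 = -1/34/(9 - 320 - 32) - 210 = -1/34/(-343) - 210 = -1/343*(-1/34) - 210 = 1/11662 - 210 = -2449019/11662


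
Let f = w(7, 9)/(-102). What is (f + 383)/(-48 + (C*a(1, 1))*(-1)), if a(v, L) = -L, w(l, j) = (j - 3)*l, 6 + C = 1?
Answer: -6504/901 ≈ -7.2186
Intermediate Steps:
C = -5 (C = -6 + 1 = -5)
w(l, j) = l*(-3 + j) (w(l, j) = (-3 + j)*l = l*(-3 + j))
f = -7/17 (f = (7*(-3 + 9))/(-102) = (7*6)*(-1/102) = 42*(-1/102) = -7/17 ≈ -0.41176)
(f + 383)/(-48 + (C*a(1, 1))*(-1)) = (-7/17 + 383)/(-48 - (-5)*(-1)) = 6504/(17*(-48 - 5*(-1)*(-1))) = 6504/(17*(-48 + 5*(-1))) = 6504/(17*(-48 - 5)) = (6504/17)/(-53) = (6504/17)*(-1/53) = -6504/901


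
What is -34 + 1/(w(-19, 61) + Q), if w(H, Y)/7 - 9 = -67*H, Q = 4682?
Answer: -464303/13656 ≈ -34.000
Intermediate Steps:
w(H, Y) = 63 - 469*H (w(H, Y) = 63 + 7*(-67*H) = 63 - 469*H)
-34 + 1/(w(-19, 61) + Q) = -34 + 1/((63 - 469*(-19)) + 4682) = -34 + 1/((63 + 8911) + 4682) = -34 + 1/(8974 + 4682) = -34 + 1/13656 = -464303/13656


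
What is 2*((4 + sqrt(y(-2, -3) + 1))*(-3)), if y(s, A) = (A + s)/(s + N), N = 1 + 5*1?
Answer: -24 - 3*I ≈ -24.0 - 3.0*I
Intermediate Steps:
N = 6 (N = 1 + 5 = 6)
y(s, A) = (A + s)/(6 + s) (y(s, A) = (A + s)/(s + 6) = (A + s)/(6 + s))
2*((4 + sqrt(y(-2, -3) + 1))*(-3)) = 2*((4 + sqrt((-3 - 2)/(6 - 2) + 1))*(-3)) = 2*((4 + sqrt(-5/4 + 1))*(-3)) = 2*((4 + sqrt(-1/4))*(-3)) = 2*((4 + I/2)*(-3)) = 2*(-12 - 3*I/2) = -24 - 3*I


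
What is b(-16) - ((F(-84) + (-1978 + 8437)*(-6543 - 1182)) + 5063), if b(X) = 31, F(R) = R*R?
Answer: 49883687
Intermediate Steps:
F(R) = R²
b(-16) - ((F(-84) + (-1978 + 8437)*(-6543 - 1182)) + 5063) = 31 - (((-84)² + (-1978 + 8437)*(-6543 - 1182)) + 5063) = 31 - ((7056 + 6459*(-7725)) + 5063) = 31 - ((7056 - 49895775) + 5063) = 31 - (-49888719 + 5063) = 31 - 1*(-49883656) = 31 + 49883656 = 49883687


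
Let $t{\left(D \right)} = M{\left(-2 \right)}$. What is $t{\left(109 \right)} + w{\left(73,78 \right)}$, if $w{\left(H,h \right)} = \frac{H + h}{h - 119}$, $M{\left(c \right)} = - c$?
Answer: $- \frac{69}{41} \approx -1.6829$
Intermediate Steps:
$w{\left(H,h \right)} = \frac{H + h}{-119 + h}$
$t{\left(D \right)} = 2$ ($t{\left(D \right)} = \left(-1\right) \left(-2\right) = 2$)
$t{\left(109 \right)} + w{\left(73,78 \right)} = 2 + \frac{73 + 78}{-119 + 78} = 2 + \frac{1}{-41} \cdot 151 = 2 - \frac{151}{41} = - \frac{69}{41}$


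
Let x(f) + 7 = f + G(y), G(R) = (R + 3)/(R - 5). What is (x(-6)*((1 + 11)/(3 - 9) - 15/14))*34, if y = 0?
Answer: 49708/35 ≈ 1420.2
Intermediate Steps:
G(R) = (3 + R)/(-5 + R)
x(f) = -38/5 + f (x(f) = -7 + (f + (3 + 0)/(-5 + 0)) = -7 + (f + 3/(-5)) = -7 + (f - ⅕*3) = -7 + (f - ⅗) = -7 + (-⅗ + f) = -38/5 + f)
(x(-6)*((1 + 11)/(3 - 9) - 15/14))*34 = ((-38/5 - 6)*((1 + 11)/(3 - 9) - 15/14))*34 = -68*(12/(-6) - 15*1/14)/5*34 = -68*(12*(-⅙) - 15/14)/5*34 = -68*(-2 - 15/14)/5*34 = -68/5*(-43/14)*34 = (1462/35)*34 = 49708/35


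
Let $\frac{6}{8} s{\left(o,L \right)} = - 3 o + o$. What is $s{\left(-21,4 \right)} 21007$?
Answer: $1176392$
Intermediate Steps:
$s{\left(o,L \right)} = - \frac{8 o}{3}$ ($s{\left(o,L \right)} = \frac{4 \left(- 3 o + o\right)}{3} = \frac{4 \left(- 2 o\right)}{3} = - \frac{8 o}{3}$)
$s{\left(-21,4 \right)} 21007 = \left(- \frac{8}{3}\right) \left(-21\right) 21007 = 56 \cdot 21007 = 1176392$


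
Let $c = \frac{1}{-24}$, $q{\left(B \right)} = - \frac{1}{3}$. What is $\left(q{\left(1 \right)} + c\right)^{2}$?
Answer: $\frac{9}{64} \approx 0.14063$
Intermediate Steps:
$q{\left(B \right)} = - \frac{1}{3}$ ($q{\left(B \right)} = \left(-1\right) \frac{1}{3} = - \frac{1}{3}$)
$c = - \frac{1}{24} \approx -0.041667$
$\left(q{\left(1 \right)} + c\right)^{2} = \left(- \frac{1}{3} - \frac{1}{24}\right)^{2} = \left(- \frac{3}{8}\right)^{2} = \frac{9}{64}$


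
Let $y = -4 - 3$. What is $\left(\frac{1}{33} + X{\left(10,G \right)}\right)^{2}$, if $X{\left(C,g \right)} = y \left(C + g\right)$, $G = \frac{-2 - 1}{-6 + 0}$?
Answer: $\frac{23512801}{4356} \approx 5397.8$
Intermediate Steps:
$y = -7$ ($y = -4 - 3 = -7$)
$G = \frac{1}{2}$ ($G = - \frac{3}{-6} = \left(-3\right) \left(- \frac{1}{6}\right) = \frac{1}{2} \approx 0.5$)
$X{\left(C,g \right)} = - 7 C - 7 g$ ($X{\left(C,g \right)} = - 7 \left(C + g\right) = - 7 C - 7 g$)
$\left(\frac{1}{33} + X{\left(10,G \right)}\right)^{2} = \left(\frac{1}{33} - \frac{147}{2}\right)^{2} = \left(- \frac{4849}{66}\right)^{2} = \frac{23512801}{4356}$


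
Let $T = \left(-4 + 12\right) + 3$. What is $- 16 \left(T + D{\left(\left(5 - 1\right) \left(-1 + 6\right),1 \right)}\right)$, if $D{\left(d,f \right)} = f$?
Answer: $-192$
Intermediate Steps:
$T = 11$ ($T = 8 + 3 = 11$)
$- 16 \left(T + D{\left(\left(5 - 1\right) \left(-1 + 6\right),1 \right)}\right) = - 16 \left(11 + 1\right) = \left(-16\right) 12 = -192$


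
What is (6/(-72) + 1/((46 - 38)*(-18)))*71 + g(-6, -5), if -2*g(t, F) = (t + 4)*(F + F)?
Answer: -2363/144 ≈ -16.410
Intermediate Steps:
g(t, F) = -F*(4 + t) (g(t, F) = -(t + 4)*(F + F)/2 = -(4 + t)*2*F/2 = -F*(4 + t))
(6/(-72) + 1/((46 - 38)*(-18)))*71 + g(-6, -5) = (6/(-72) + 1/((46 - 38)*(-18)))*71 - 1*(-5)*(4 - 6) = (6*(-1/72) - 1/18/8)*71 - 1*(-5)*(-2) = (-1/12 + (⅛)*(-1/18))*71 - 10 = (-1/12 - 1/144)*71 - 10 = -13/144*71 - 10 = -923/144 - 10 = -2363/144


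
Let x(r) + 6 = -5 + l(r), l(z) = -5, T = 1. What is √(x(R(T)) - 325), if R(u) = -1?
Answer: I*√341 ≈ 18.466*I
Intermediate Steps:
x(r) = -16 (x(r) = -6 + (-5 - 5) = -6 - 10 = -16)
√(x(R(T)) - 325) = √(-16 - 325) = √(-341) = I*√341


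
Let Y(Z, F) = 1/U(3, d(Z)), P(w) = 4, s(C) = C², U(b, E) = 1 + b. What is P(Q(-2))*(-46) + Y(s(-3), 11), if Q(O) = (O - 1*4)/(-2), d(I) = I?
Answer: -735/4 ≈ -183.75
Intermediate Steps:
Q(O) = 2 - O/2 (Q(O) = (O - 4)*(-½) = (-4 + O)*(-½) = 2 - O/2)
Y(Z, F) = ¼ (Y(Z, F) = 1/(1 + 3) = 1/4 = ¼)
P(Q(-2))*(-46) + Y(s(-3), 11) = 4*(-46) + ¼ = -184 + ¼ = -735/4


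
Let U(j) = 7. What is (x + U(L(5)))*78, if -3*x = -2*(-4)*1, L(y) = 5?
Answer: 338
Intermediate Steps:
x = -8/3 (x = -(-2*(-4))/3 = -8/3 ≈ -2.6667)
(x + U(L(5)))*78 = (-8/3 + 7)*78 = (13/3)*78 = 338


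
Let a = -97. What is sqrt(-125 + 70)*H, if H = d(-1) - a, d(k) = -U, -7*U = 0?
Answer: 97*I*sqrt(55) ≈ 719.37*I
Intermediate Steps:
U = 0 (U = -1/7*0 = 0)
d(k) = 0 (d(k) = -1*0 = 0)
H = 97 (H = 0 - 1*(-97) = 0 + 97 = 97)
sqrt(-125 + 70)*H = sqrt(-125 + 70)*97 = sqrt(-55)*97 = (I*sqrt(55))*97 = 97*I*sqrt(55)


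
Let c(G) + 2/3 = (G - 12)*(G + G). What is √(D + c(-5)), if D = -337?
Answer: I*√1509/3 ≈ 12.949*I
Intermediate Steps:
c(G) = -⅔ + 2*G*(-12 + G) (c(G) = -⅔ + (G - 12)*(G + G) = -⅔ + (-12 + G)*(2*G) = -⅔ + 2*G*(-12 + G))
√(D + c(-5)) = √(-337 + (-⅔ - 24*(-5) + 2*(-5)²)) = √(-337 + (-⅔ + 120 + 2*25)) = √(-337 + (-⅔ + 120 + 50)) = √(-337 + 508/3) = √(-503/3) = I*√1509/3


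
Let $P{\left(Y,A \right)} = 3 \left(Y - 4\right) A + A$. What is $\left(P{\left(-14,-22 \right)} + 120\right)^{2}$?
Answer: $1653796$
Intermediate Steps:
$P{\left(Y,A \right)} = A + A \left(-12 + 3 Y\right)$ ($P{\left(Y,A \right)} = 3 \left(-4 + Y\right) A + A = \left(-12 + 3 Y\right) A + A = A \left(-12 + 3 Y\right) + A = A + A \left(-12 + 3 Y\right)$)
$\left(P{\left(-14,-22 \right)} + 120\right)^{2} = \left(- 22 \left(-11 + 3 \left(-14\right)\right) + 120\right)^{2} = \left(- 22 \left(-11 - 42\right) + 120\right)^{2} = \left(\left(-22\right) \left(-53\right) + 120\right)^{2} = \left(1166 + 120\right)^{2} = 1286^{2} = 1653796$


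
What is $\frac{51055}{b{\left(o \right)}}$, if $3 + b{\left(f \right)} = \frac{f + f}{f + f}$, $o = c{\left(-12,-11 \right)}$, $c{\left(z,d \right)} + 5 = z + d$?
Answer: $- \frac{51055}{2} \approx -25528.0$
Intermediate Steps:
$c{\left(z,d \right)} = -5 + d + z$ ($c{\left(z,d \right)} = -5 + \left(z + d\right) = -5 + \left(d + z\right) = -5 + d + z$)
$o = -28$ ($o = -5 - 11 - 12 = -28$)
$b{\left(f \right)} = -2$ ($b{\left(f \right)} = -3 + \frac{f + f}{f + f} = -3 + \frac{2 f}{2 f} = -3 + 2 f \frac{1}{2 f} = -3 + 1 = -2$)
$\frac{51055}{b{\left(o \right)}} = \frac{51055}{-2} = 51055 \left(- \frac{1}{2}\right) = - \frac{51055}{2}$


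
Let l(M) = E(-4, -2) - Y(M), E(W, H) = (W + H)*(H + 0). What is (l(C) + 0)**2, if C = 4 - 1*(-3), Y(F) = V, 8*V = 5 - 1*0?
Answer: 8281/64 ≈ 129.39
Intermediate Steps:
V = 5/8 (V = (5 - 1*0)/8 = (5 + 0)/8 = (1/8)*5 = 5/8 ≈ 0.62500)
Y(F) = 5/8
E(W, H) = H*(H + W) (E(W, H) = (H + W)*H = H*(H + W))
C = 7 (C = 4 + 3 = 7)
l(M) = 91/8 (l(M) = -2*(-2 - 4) - 1*5/8 = -2*(-6) - 5/8 = 12 - 5/8 = 91/8)
(l(C) + 0)**2 = (91/8 + 0)**2 = (91/8)**2 = 8281/64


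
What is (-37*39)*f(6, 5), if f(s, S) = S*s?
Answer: -43290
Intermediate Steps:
(-37*39)*f(6, 5) = (-37*39)*(5*6) = -1443*30 = -43290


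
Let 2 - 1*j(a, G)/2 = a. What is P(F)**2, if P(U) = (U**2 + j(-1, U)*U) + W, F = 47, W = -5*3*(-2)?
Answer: 6355441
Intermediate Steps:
j(a, G) = 4 - 2*a
W = 30 (W = -15*(-2) = 30)
P(U) = 30 + U**2 + 6*U (P(U) = (U**2 + (4 - 2*(-1))*U) + 30 = (U**2 + (4 + 2)*U) + 30 = (U**2 + 6*U) + 30 = 30 + U**2 + 6*U)
P(F)**2 = (30 + 47**2 + 6*47)**2 = (30 + 2209 + 282)**2 = 2521**2 = 6355441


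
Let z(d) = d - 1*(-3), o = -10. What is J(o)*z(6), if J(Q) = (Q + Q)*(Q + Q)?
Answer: 3600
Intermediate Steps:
J(Q) = 4*Q² (J(Q) = (2*Q)*(2*Q) = 4*Q²)
z(d) = 3 + d (z(d) = d + 3 = 3 + d)
J(o)*z(6) = (4*(-10)²)*(3 + 6) = (4*100)*9 = 400*9 = 3600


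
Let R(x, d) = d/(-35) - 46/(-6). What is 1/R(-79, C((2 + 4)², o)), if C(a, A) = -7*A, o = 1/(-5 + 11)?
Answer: 10/77 ≈ 0.12987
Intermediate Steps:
o = ⅙ (o = 1/6 = ⅙ ≈ 0.16667)
R(x, d) = 23/3 - d/35 (R(x, d) = d*(-1/35) - 46*(-⅙) = -d/35 + 23/3 = 23/3 - d/35)
1/R(-79, C((2 + 4)², o)) = 1/(23/3 - (-1)/(5*6)) = 1/(23/3 - 1/35*(-7/6)) = 1/(23/3 + 1/30) = 1/(77/10) = 10/77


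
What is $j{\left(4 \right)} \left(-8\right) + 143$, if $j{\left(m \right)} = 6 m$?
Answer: $-49$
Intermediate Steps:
$j{\left(4 \right)} \left(-8\right) + 143 = 6 \cdot 4 \left(-8\right) + 143 = 24 \left(-8\right) + 143 = -192 + 143 = -49$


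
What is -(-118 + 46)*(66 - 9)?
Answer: 4104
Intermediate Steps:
-(-118 + 46)*(66 - 9) = -(-72)*57 = -1*(-4104) = 4104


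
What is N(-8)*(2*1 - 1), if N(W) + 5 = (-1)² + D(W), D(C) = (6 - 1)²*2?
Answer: 46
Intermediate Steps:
D(C) = 50 (D(C) = 5²*2 = 25*2 = 50)
N(W) = 46 (N(W) = -5 + ((-1)² + 50) = -5 + (1 + 50) = -5 + 51 = 46)
N(-8)*(2*1 - 1) = 46*(2*1 - 1) = 46*(2 - 1) = 46*1 = 46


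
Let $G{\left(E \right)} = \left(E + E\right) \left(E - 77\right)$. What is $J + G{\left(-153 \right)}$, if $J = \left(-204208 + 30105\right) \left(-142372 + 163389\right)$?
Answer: $-3659052371$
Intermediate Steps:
$G{\left(E \right)} = 2 E \left(-77 + E\right)$
$J = -3659122751$ ($J = \left(-174103\right) 21017 = -3659122751$)
$J + G{\left(-153 \right)} = -3659122751 + 2 \left(-153\right) \left(-77 - 153\right) = -3659122751 + 2 \left(-153\right) \left(-230\right) = -3659122751 + 70380 = -3659052371$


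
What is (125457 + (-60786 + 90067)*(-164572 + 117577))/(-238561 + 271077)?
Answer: -687967569/16258 ≈ -42316.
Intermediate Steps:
(125457 + (-60786 + 90067)*(-164572 + 117577))/(-238561 + 271077) = (125457 + 29281*(-46995))/32516 = (125457 - 1376060595)*(1/32516) = -1375935138*1/32516 = -687967569/16258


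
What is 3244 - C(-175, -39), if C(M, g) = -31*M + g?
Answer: -2142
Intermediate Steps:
C(M, g) = g - 31*M
3244 - C(-175, -39) = 3244 - (-39 - 31*(-175)) = 3244 - (-39 + 5425) = 3244 - 1*5386 = 3244 - 5386 = -2142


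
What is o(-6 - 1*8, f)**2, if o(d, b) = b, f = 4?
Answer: 16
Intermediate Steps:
o(-6 - 1*8, f)**2 = 4**2 = 16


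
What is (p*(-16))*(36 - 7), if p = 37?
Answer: -17168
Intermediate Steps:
(p*(-16))*(36 - 7) = (37*(-16))*(36 - 7) = -592*29 = -17168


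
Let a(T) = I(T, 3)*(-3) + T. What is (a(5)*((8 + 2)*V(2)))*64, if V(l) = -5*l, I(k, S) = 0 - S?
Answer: -89600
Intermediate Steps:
I(k, S) = -S
a(T) = 9 + T (a(T) = -1*3*(-3) + T = -3*(-3) + T = 9 + T)
(a(5)*((8 + 2)*V(2)))*64 = ((9 + 5)*((8 + 2)*(-5*2)))*64 = (14*(10*(-10)))*64 = (14*(-100))*64 = -1400*64 = -89600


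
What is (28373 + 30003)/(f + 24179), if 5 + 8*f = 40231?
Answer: 233504/116829 ≈ 1.9987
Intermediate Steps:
f = 20113/4 (f = -5/8 + (1/8)*40231 = -5/8 + 40231/8 = 20113/4 ≈ 5028.3)
(28373 + 30003)/(f + 24179) = (28373 + 30003)/(20113/4 + 24179) = 58376/(116829/4) = 58376*(4/116829) = 233504/116829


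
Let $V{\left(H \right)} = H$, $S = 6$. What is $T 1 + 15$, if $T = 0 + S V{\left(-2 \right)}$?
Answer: $3$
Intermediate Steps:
$T = -12$ ($T = 0 + 6 \left(-2\right) = 0 - 12 = -12$)
$T 1 + 15 = \left(-12\right) 1 + 15 = -12 + 15 = 3$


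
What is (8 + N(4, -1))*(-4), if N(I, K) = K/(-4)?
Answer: -33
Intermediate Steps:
N(I, K) = -K/4 (N(I, K) = K*(-1/4) = -K/4)
(8 + N(4, -1))*(-4) = (8 - 1/4*(-1))*(-4) = (8 + 1/4)*(-4) = (33/4)*(-4) = -33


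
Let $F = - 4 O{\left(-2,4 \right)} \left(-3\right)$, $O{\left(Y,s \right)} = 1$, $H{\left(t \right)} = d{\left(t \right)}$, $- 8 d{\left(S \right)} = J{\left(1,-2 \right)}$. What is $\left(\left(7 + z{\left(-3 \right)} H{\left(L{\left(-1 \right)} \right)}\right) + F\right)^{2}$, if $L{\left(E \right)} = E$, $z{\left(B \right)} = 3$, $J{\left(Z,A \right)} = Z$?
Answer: $\frac{22201}{64} \approx 346.89$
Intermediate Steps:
$d{\left(S \right)} = - \frac{1}{8}$ ($d{\left(S \right)} = \left(- \frac{1}{8}\right) 1 = - \frac{1}{8}$)
$H{\left(t \right)} = - \frac{1}{8}$
$F = 12$ ($F = \left(-4\right) 1 \left(-3\right) = \left(-4\right) \left(-3\right) = 12$)
$\left(\left(7 + z{\left(-3 \right)} H{\left(L{\left(-1 \right)} \right)}\right) + F\right)^{2} = \left(\left(7 + 3 \left(- \frac{1}{8}\right)\right) + 12\right)^{2} = \left(\left(7 - \frac{3}{8}\right) + 12\right)^{2} = \left(\frac{53}{8} + 12\right)^{2} = \left(\frac{149}{8}\right)^{2} = \frac{22201}{64}$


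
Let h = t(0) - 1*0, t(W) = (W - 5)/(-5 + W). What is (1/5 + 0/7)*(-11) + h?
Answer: -6/5 ≈ -1.2000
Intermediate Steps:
t(W) = 1 (t(W) = (-5 + W)/(-5 + W) = 1)
h = 1 (h = 1 - 1*0 = 1 + 0 = 1)
(1/5 + 0/7)*(-11) + h = (1/5 + 0/7)*(-11) + 1 = (1*(⅕) + 0*(⅐))*(-11) + 1 = (⅕ + 0)*(-11) + 1 = (⅕)*(-11) + 1 = -11/5 + 1 = -6/5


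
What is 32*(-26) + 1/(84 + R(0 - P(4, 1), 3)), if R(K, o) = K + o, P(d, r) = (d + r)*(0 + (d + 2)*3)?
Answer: -2497/3 ≈ -832.33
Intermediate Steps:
P(d, r) = (6 + 3*d)*(d + r) (P(d, r) = (d + r)*(0 + (2 + d)*3) = (d + r)*(0 + (6 + 3*d)) = (d + r)*(6 + 3*d) = (6 + 3*d)*(d + r))
32*(-26) + 1/(84 + R(0 - P(4, 1), 3)) = 32*(-26) + 1/(84 + ((0 - (3*4² + 6*4 + 6*1 + 3*4*1)) + 3)) = -832 + 1/(84 + ((0 - (3*16 + 24 + 6 + 12)) + 3)) = -832 + 1/(84 + ((0 - (48 + 24 + 6 + 12)) + 3)) = -832 + 1/(84 + ((0 - 1*90) + 3)) = -832 + 1/(84 + ((0 - 90) + 3)) = -832 + 1/(84 + (-90 + 3)) = -832 + 1/(84 - 87) = -832 + 1/(-3) = -832 - ⅓ = -2497/3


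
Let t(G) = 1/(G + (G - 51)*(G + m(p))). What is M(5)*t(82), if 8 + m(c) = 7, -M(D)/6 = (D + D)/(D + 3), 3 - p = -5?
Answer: -15/5186 ≈ -0.0028924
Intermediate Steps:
p = 8 (p = 3 - 1*(-5) = 3 + 5 = 8)
M(D) = -12*D/(3 + D) (M(D) = -6*(D + D)/(D + 3) = -6*2*D/(3 + D) = -12*D/(3 + D))
m(c) = -1 (m(c) = -8 + 7 = -1)
t(G) = 1/(G + (-1 + G)*(-51 + G)) (t(G) = 1/(G + (G - 51)*(G - 1)) = 1/(G + (-51 + G)*(-1 + G)) = 1/(G + (-1 + G)*(-51 + G)))
M(5)*t(82) = (-12*5/(3 + 5))/(51 + 82**2 - 51*82) = (-12*5/8)/(51 + 6724 - 4182) = -12*5*1/8/2593 = -15/2*1/2593 = -15/5186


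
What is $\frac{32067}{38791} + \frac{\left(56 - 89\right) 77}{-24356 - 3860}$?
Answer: $\frac{1003370403}{1094526856} \approx 0.91672$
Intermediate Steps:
$\frac{32067}{38791} + \frac{\left(56 - 89\right) 77}{-24356 - 3860} = 32067 \cdot \frac{1}{38791} + \frac{\left(-33\right) 77}{-28216} = \frac{32067}{38791} - - \frac{2541}{28216} = \frac{32067}{38791} + \frac{2541}{28216} = \frac{1003370403}{1094526856}$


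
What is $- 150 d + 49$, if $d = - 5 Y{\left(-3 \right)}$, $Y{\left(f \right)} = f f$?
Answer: $6799$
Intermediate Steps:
$Y{\left(f \right)} = f^{2}$
$d = -45$ ($d = - 5 \left(-3\right)^{2} = \left(-5\right) 9 = -45$)
$- 150 d + 49 = \left(-150\right) \left(-45\right) + 49 = 6750 + 49 = 6799$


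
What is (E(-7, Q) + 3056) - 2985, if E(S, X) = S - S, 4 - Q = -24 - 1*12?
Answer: 71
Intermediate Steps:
Q = 40 (Q = 4 - (-24 - 1*12) = 4 - (-24 - 12) = 4 - 1*(-36) = 4 + 36 = 40)
E(S, X) = 0
(E(-7, Q) + 3056) - 2985 = (0 + 3056) - 2985 = 3056 - 2985 = 71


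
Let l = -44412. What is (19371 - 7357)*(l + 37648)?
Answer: -81262696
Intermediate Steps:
(19371 - 7357)*(l + 37648) = (19371 - 7357)*(-44412 + 37648) = 12014*(-6764) = -81262696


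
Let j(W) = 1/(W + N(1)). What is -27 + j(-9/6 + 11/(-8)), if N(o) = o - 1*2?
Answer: -845/31 ≈ -27.258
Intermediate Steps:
N(o) = -2 + o (N(o) = o - 2 = -2 + o)
j(W) = 1/(-1 + W) (j(W) = 1/(W + (-2 + 1)) = 1/(W - 1) = 1/(-1 + W))
-27 + j(-9/6 + 11/(-8)) = -27 + 1/(-1 + (-9/6 + 11/(-8))) = -27 + 1/(-1 + (-9*1/6 + 11*(-1/8))) = -27 + 1/(-1 + (-3/2 - 11/8)) = -27 + 1/(-1 - 23/8) = -27 + 1/(-31/8) = -27 - 8/31 = -845/31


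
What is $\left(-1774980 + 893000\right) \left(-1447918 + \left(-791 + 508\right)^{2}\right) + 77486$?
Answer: $1206397898906$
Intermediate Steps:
$\left(-1774980 + 893000\right) \left(-1447918 + \left(-791 + 508\right)^{2}\right) + 77486 = - 881980 \left(-1447918 + \left(-283\right)^{2}\right) + 77486 = - 881980 \left(-1447918 + 80089\right) + 77486 = \left(-881980\right) \left(-1367829\right) + 77486 = 1206397821420 + 77486 = 1206397898906$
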